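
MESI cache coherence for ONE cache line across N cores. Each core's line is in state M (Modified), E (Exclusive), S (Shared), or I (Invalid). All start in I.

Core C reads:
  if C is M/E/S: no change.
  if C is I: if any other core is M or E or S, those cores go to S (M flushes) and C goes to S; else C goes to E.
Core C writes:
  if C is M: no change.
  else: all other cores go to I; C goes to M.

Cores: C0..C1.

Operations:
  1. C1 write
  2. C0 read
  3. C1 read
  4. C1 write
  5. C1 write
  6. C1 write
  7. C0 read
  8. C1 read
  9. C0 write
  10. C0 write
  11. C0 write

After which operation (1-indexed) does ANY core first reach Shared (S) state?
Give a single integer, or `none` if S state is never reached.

Op 1: C1 write [C1 write: invalidate none -> C1=M] -> [I,M]
Op 2: C0 read [C0 read from I: others=['C1=M'] -> C0=S, others downsized to S] -> [S,S]
  -> First S state at op 2; remaining ops need not be traced.

Answer: 2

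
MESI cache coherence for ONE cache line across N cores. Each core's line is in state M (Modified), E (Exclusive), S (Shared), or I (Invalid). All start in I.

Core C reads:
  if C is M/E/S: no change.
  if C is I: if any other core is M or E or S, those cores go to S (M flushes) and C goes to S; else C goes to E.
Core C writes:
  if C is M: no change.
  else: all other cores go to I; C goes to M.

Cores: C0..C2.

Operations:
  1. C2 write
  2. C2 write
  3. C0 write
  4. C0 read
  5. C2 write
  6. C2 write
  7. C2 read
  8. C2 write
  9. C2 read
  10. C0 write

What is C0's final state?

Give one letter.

Answer: M

Derivation:
Op 1: C2 write [C2 write: invalidate none -> C2=M] -> [I,I,M]
Op 2: C2 write [C2 write: already M (modified), no change] -> [I,I,M]
Op 3: C0 write [C0 write: invalidate ['C2=M'] -> C0=M] -> [M,I,I]
Op 4: C0 read [C0 read: already in M, no change] -> [M,I,I]
Op 5: C2 write [C2 write: invalidate ['C0=M'] -> C2=M] -> [I,I,M]
Op 6: C2 write [C2 write: already M (modified), no change] -> [I,I,M]
Op 7: C2 read [C2 read: already in M, no change] -> [I,I,M]
Op 8: C2 write [C2 write: already M (modified), no change] -> [I,I,M]
Op 9: C2 read [C2 read: already in M, no change] -> [I,I,M]
Op 10: C0 write [C0 write: invalidate ['C2=M'] -> C0=M] -> [M,I,I]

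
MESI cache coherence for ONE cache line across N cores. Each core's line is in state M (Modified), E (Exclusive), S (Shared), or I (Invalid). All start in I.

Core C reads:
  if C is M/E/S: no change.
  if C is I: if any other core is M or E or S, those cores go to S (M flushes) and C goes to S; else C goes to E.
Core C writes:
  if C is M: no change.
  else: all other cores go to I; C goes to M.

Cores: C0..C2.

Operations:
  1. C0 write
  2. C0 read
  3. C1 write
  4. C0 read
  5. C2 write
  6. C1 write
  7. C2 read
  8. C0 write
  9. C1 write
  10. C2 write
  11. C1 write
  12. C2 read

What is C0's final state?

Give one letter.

Answer: I

Derivation:
Op 1: C0 write [C0 write: invalidate none -> C0=M] -> [M,I,I]
Op 2: C0 read [C0 read: already in M, no change] -> [M,I,I]
Op 3: C1 write [C1 write: invalidate ['C0=M'] -> C1=M] -> [I,M,I]
Op 4: C0 read [C0 read from I: others=['C1=M'] -> C0=S, others downsized to S] -> [S,S,I]
Op 5: C2 write [C2 write: invalidate ['C0=S', 'C1=S'] -> C2=M] -> [I,I,M]
Op 6: C1 write [C1 write: invalidate ['C2=M'] -> C1=M] -> [I,M,I]
Op 7: C2 read [C2 read from I: others=['C1=M'] -> C2=S, others downsized to S] -> [I,S,S]
Op 8: C0 write [C0 write: invalidate ['C1=S', 'C2=S'] -> C0=M] -> [M,I,I]
Op 9: C1 write [C1 write: invalidate ['C0=M'] -> C1=M] -> [I,M,I]
Op 10: C2 write [C2 write: invalidate ['C1=M'] -> C2=M] -> [I,I,M]
Op 11: C1 write [C1 write: invalidate ['C2=M'] -> C1=M] -> [I,M,I]
Op 12: C2 read [C2 read from I: others=['C1=M'] -> C2=S, others downsized to S] -> [I,S,S]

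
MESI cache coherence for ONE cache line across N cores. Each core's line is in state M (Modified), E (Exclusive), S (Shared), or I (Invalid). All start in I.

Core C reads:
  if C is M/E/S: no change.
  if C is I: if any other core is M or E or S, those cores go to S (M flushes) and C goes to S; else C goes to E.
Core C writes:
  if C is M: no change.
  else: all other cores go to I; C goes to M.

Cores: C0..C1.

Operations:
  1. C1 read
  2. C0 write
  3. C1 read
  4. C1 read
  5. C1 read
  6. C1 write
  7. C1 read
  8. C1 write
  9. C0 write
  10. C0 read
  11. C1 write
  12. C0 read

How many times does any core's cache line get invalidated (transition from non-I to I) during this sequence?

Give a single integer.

Op 1: C1 read [C1 read from I: no other sharers -> C1=E (exclusive)] -> [I,E] (invalidations this op: 0; running total: 0)
Op 2: C0 write [C0 write: invalidate ['C1=E'] -> C0=M] -> [M,I] (invalidations this op: 1; running total: 1)
Op 3: C1 read [C1 read from I: others=['C0=M'] -> C1=S, others downsized to S] -> [S,S] (invalidations this op: 0; running total: 1)
Op 4: C1 read [C1 read: already in S, no change] -> [S,S] (invalidations this op: 0; running total: 1)
Op 5: C1 read [C1 read: already in S, no change] -> [S,S] (invalidations this op: 0; running total: 1)
Op 6: C1 write [C1 write: invalidate ['C0=S'] -> C1=M] -> [I,M] (invalidations this op: 1; running total: 2)
Op 7: C1 read [C1 read: already in M, no change] -> [I,M] (invalidations this op: 0; running total: 2)
Op 8: C1 write [C1 write: already M (modified), no change] -> [I,M] (invalidations this op: 0; running total: 2)
Op 9: C0 write [C0 write: invalidate ['C1=M'] -> C0=M] -> [M,I] (invalidations this op: 1; running total: 3)
Op 10: C0 read [C0 read: already in M, no change] -> [M,I] (invalidations this op: 0; running total: 3)
Op 11: C1 write [C1 write: invalidate ['C0=M'] -> C1=M] -> [I,M] (invalidations this op: 1; running total: 4)
Op 12: C0 read [C0 read from I: others=['C1=M'] -> C0=S, others downsized to S] -> [S,S] (invalidations this op: 0; running total: 4)

Answer: 4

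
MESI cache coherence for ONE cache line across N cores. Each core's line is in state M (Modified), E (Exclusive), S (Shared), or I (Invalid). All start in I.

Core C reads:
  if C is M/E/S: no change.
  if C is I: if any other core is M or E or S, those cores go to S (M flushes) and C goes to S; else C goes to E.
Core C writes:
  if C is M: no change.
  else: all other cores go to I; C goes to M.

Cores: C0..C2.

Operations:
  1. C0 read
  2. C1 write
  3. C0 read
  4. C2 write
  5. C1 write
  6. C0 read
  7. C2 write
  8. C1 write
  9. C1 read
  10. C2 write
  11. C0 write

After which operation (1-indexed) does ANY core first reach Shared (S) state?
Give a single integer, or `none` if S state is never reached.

Answer: 3

Derivation:
Op 1: C0 read [C0 read from I: no other sharers -> C0=E (exclusive)] -> [E,I,I]
Op 2: C1 write [C1 write: invalidate ['C0=E'] -> C1=M] -> [I,M,I]
Op 3: C0 read [C0 read from I: others=['C1=M'] -> C0=S, others downsized to S] -> [S,S,I]
  -> First S state at op 3; remaining ops need not be traced.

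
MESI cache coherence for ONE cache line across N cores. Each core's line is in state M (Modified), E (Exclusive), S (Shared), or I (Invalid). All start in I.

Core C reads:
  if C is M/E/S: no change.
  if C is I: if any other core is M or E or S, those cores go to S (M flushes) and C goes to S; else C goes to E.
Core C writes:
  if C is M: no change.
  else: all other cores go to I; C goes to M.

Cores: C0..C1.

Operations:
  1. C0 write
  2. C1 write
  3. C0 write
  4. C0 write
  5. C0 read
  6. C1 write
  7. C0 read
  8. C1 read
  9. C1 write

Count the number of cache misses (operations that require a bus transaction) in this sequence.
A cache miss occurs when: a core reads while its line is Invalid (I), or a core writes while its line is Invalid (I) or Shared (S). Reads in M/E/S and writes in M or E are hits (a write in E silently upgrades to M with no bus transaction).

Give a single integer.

Op 1: C0 write [C0 write: invalidate none -> C0=M] -> [M,I] [MISS #1: write from I]
Op 2: C1 write [C1 write: invalidate ['C0=M'] -> C1=M] -> [I,M] [MISS #2: write from I]
Op 3: C0 write [C0 write: invalidate ['C1=M'] -> C0=M] -> [M,I] [MISS #3: write from I]
Op 4: C0 write [C0 write: already M (modified), no change] -> [M,I] [hit: write from M]
Op 5: C0 read [C0 read: already in M, no change] -> [M,I] [hit: read from M]
Op 6: C1 write [C1 write: invalidate ['C0=M'] -> C1=M] -> [I,M] [MISS #4: write from I]
Op 7: C0 read [C0 read from I: others=['C1=M'] -> C0=S, others downsized to S] -> [S,S] [MISS #5: read from I]
Op 8: C1 read [C1 read: already in S, no change] -> [S,S] [hit: read from S]
Op 9: C1 write [C1 write: invalidate ['C0=S'] -> C1=M] -> [I,M] [MISS #6: write from S]

Answer: 6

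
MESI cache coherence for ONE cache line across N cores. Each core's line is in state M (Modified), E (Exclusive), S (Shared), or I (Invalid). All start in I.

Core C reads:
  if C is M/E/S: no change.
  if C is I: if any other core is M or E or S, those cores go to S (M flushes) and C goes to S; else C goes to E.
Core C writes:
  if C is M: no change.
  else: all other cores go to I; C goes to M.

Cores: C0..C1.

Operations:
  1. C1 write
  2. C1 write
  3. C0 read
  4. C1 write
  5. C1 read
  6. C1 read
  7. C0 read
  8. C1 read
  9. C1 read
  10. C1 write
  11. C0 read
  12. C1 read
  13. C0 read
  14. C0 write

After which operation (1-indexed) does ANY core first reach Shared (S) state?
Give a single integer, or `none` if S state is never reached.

Answer: 3

Derivation:
Op 1: C1 write [C1 write: invalidate none -> C1=M] -> [I,M]
Op 2: C1 write [C1 write: already M (modified), no change] -> [I,M]
Op 3: C0 read [C0 read from I: others=['C1=M'] -> C0=S, others downsized to S] -> [S,S]
  -> First S state at op 3; remaining ops need not be traced.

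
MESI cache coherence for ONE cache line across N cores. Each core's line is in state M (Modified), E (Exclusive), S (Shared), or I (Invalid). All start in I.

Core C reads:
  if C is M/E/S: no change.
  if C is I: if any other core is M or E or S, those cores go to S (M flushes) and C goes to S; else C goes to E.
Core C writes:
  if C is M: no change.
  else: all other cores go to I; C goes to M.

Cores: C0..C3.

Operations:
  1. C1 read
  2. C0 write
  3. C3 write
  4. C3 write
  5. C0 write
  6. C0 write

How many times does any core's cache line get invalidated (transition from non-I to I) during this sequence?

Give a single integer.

Op 1: C1 read [C1 read from I: no other sharers -> C1=E (exclusive)] -> [I,E,I,I] (invalidations this op: 0; running total: 0)
Op 2: C0 write [C0 write: invalidate ['C1=E'] -> C0=M] -> [M,I,I,I] (invalidations this op: 1; running total: 1)
Op 3: C3 write [C3 write: invalidate ['C0=M'] -> C3=M] -> [I,I,I,M] (invalidations this op: 1; running total: 2)
Op 4: C3 write [C3 write: already M (modified), no change] -> [I,I,I,M] (invalidations this op: 0; running total: 2)
Op 5: C0 write [C0 write: invalidate ['C3=M'] -> C0=M] -> [M,I,I,I] (invalidations this op: 1; running total: 3)
Op 6: C0 write [C0 write: already M (modified), no change] -> [M,I,I,I] (invalidations this op: 0; running total: 3)

Answer: 3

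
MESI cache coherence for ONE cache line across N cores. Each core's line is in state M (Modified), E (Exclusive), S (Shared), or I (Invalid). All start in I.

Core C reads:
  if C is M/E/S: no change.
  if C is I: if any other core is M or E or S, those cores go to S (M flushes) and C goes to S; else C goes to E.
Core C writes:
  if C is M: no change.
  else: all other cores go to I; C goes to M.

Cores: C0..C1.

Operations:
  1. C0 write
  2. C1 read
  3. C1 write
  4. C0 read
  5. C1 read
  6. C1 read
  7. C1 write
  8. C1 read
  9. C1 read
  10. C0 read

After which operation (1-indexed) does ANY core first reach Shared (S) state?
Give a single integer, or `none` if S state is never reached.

Answer: 2

Derivation:
Op 1: C0 write [C0 write: invalidate none -> C0=M] -> [M,I]
Op 2: C1 read [C1 read from I: others=['C0=M'] -> C1=S, others downsized to S] -> [S,S]
  -> First S state at op 2; remaining ops need not be traced.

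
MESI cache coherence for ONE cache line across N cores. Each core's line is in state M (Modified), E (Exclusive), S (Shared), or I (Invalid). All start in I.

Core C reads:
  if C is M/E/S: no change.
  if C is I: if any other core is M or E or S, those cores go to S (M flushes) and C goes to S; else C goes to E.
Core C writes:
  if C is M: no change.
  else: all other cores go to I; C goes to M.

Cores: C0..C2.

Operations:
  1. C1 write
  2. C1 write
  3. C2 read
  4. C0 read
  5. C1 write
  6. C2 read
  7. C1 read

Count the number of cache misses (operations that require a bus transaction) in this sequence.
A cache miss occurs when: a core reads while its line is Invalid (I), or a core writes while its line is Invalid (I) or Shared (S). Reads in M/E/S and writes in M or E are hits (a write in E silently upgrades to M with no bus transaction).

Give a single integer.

Op 1: C1 write [C1 write: invalidate none -> C1=M] -> [I,M,I] [MISS #1: write from I]
Op 2: C1 write [C1 write: already M (modified), no change] -> [I,M,I] [hit: write from M]
Op 3: C2 read [C2 read from I: others=['C1=M'] -> C2=S, others downsized to S] -> [I,S,S] [MISS #2: read from I]
Op 4: C0 read [C0 read from I: others=['C1=S', 'C2=S'] -> C0=S, others downsized to S] -> [S,S,S] [MISS #3: read from I]
Op 5: C1 write [C1 write: invalidate ['C0=S', 'C2=S'] -> C1=M] -> [I,M,I] [MISS #4: write from S]
Op 6: C2 read [C2 read from I: others=['C1=M'] -> C2=S, others downsized to S] -> [I,S,S] [MISS #5: read from I]
Op 7: C1 read [C1 read: already in S, no change] -> [I,S,S] [hit: read from S]

Answer: 5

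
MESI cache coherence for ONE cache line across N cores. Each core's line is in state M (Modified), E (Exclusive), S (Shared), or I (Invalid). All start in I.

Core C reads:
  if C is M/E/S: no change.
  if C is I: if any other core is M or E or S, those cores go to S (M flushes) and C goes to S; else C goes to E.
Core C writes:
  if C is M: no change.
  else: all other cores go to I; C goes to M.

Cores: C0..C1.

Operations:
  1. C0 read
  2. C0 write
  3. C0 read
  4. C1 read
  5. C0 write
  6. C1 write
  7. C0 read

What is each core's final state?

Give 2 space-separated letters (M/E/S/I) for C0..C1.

Answer: S S

Derivation:
Op 1: C0 read [C0 read from I: no other sharers -> C0=E (exclusive)] -> [E,I]
Op 2: C0 write [C0 write: invalidate none -> C0=M] -> [M,I]
Op 3: C0 read [C0 read: already in M, no change] -> [M,I]
Op 4: C1 read [C1 read from I: others=['C0=M'] -> C1=S, others downsized to S] -> [S,S]
Op 5: C0 write [C0 write: invalidate ['C1=S'] -> C0=M] -> [M,I]
Op 6: C1 write [C1 write: invalidate ['C0=M'] -> C1=M] -> [I,M]
Op 7: C0 read [C0 read from I: others=['C1=M'] -> C0=S, others downsized to S] -> [S,S]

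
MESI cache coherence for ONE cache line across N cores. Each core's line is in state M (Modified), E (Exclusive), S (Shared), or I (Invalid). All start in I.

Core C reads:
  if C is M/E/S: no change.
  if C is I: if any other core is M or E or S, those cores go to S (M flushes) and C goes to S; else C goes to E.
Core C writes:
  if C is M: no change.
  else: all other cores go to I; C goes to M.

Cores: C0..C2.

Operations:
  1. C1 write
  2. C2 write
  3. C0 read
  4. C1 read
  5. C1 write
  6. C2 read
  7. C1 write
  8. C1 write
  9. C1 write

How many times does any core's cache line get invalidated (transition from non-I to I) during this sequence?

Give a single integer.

Op 1: C1 write [C1 write: invalidate none -> C1=M] -> [I,M,I] (invalidations this op: 0; running total: 0)
Op 2: C2 write [C2 write: invalidate ['C1=M'] -> C2=M] -> [I,I,M] (invalidations this op: 1; running total: 1)
Op 3: C0 read [C0 read from I: others=['C2=M'] -> C0=S, others downsized to S] -> [S,I,S] (invalidations this op: 0; running total: 1)
Op 4: C1 read [C1 read from I: others=['C0=S', 'C2=S'] -> C1=S, others downsized to S] -> [S,S,S] (invalidations this op: 0; running total: 1)
Op 5: C1 write [C1 write: invalidate ['C0=S', 'C2=S'] -> C1=M] -> [I,M,I] (invalidations this op: 2; running total: 3)
Op 6: C2 read [C2 read from I: others=['C1=M'] -> C2=S, others downsized to S] -> [I,S,S] (invalidations this op: 0; running total: 3)
Op 7: C1 write [C1 write: invalidate ['C2=S'] -> C1=M] -> [I,M,I] (invalidations this op: 1; running total: 4)
Op 8: C1 write [C1 write: already M (modified), no change] -> [I,M,I] (invalidations this op: 0; running total: 4)
Op 9: C1 write [C1 write: already M (modified), no change] -> [I,M,I] (invalidations this op: 0; running total: 4)

Answer: 4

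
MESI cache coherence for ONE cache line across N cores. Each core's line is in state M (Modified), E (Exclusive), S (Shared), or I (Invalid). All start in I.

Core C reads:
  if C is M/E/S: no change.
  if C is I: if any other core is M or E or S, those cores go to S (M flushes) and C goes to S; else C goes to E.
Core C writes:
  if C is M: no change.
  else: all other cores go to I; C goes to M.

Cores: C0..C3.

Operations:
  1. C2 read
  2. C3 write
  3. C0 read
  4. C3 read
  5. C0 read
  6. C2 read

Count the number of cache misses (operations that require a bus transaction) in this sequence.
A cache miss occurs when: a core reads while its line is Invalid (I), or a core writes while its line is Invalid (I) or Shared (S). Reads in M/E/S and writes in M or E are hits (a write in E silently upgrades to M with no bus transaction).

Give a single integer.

Answer: 4

Derivation:
Op 1: C2 read [C2 read from I: no other sharers -> C2=E (exclusive)] -> [I,I,E,I] [MISS #1: read from I]
Op 2: C3 write [C3 write: invalidate ['C2=E'] -> C3=M] -> [I,I,I,M] [MISS #2: write from I]
Op 3: C0 read [C0 read from I: others=['C3=M'] -> C0=S, others downsized to S] -> [S,I,I,S] [MISS #3: read from I]
Op 4: C3 read [C3 read: already in S, no change] -> [S,I,I,S] [hit: read from S]
Op 5: C0 read [C0 read: already in S, no change] -> [S,I,I,S] [hit: read from S]
Op 6: C2 read [C2 read from I: others=['C0=S', 'C3=S'] -> C2=S, others downsized to S] -> [S,I,S,S] [MISS #4: read from I]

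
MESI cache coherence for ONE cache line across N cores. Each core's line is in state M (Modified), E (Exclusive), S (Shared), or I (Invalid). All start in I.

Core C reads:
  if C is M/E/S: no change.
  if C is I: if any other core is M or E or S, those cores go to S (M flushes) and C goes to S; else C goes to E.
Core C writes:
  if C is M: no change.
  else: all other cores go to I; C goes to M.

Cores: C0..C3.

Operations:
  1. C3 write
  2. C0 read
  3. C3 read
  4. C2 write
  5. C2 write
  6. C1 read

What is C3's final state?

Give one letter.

Answer: I

Derivation:
Op 1: C3 write [C3 write: invalidate none -> C3=M] -> [I,I,I,M]
Op 2: C0 read [C0 read from I: others=['C3=M'] -> C0=S, others downsized to S] -> [S,I,I,S]
Op 3: C3 read [C3 read: already in S, no change] -> [S,I,I,S]
Op 4: C2 write [C2 write: invalidate ['C0=S', 'C3=S'] -> C2=M] -> [I,I,M,I]
Op 5: C2 write [C2 write: already M (modified), no change] -> [I,I,M,I]
Op 6: C1 read [C1 read from I: others=['C2=M'] -> C1=S, others downsized to S] -> [I,S,S,I]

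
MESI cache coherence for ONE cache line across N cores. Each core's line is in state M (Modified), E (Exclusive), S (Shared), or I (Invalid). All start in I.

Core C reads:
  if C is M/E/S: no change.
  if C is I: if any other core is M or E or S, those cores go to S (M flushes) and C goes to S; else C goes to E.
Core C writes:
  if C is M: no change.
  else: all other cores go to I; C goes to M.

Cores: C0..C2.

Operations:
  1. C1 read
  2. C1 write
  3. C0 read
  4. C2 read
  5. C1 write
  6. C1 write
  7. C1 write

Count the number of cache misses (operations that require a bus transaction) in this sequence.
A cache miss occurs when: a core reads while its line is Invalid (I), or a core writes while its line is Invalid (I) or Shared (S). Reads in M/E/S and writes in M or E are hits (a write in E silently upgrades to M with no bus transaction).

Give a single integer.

Op 1: C1 read [C1 read from I: no other sharers -> C1=E (exclusive)] -> [I,E,I] [MISS #1: read from I]
Op 2: C1 write [C1 write: invalidate none -> C1=M] -> [I,M,I] [hit: write from E is a silent E->M upgrade, no bus transaction]
Op 3: C0 read [C0 read from I: others=['C1=M'] -> C0=S, others downsized to S] -> [S,S,I] [MISS #2: read from I]
Op 4: C2 read [C2 read from I: others=['C0=S', 'C1=S'] -> C2=S, others downsized to S] -> [S,S,S] [MISS #3: read from I]
Op 5: C1 write [C1 write: invalidate ['C0=S', 'C2=S'] -> C1=M] -> [I,M,I] [MISS #4: write from S]
Op 6: C1 write [C1 write: already M (modified), no change] -> [I,M,I] [hit: write from M]
Op 7: C1 write [C1 write: already M (modified), no change] -> [I,M,I] [hit: write from M]

Answer: 4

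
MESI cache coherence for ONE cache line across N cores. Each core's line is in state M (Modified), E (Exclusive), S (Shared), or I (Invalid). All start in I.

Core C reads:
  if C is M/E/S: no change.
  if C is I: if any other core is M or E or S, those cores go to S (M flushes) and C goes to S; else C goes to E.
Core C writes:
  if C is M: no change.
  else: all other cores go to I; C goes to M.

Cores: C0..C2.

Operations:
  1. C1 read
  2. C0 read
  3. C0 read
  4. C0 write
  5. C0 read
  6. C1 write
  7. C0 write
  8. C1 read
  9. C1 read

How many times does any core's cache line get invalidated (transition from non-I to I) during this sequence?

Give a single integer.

Op 1: C1 read [C1 read from I: no other sharers -> C1=E (exclusive)] -> [I,E,I] (invalidations this op: 0; running total: 0)
Op 2: C0 read [C0 read from I: others=['C1=E'] -> C0=S, others downsized to S] -> [S,S,I] (invalidations this op: 0; running total: 0)
Op 3: C0 read [C0 read: already in S, no change] -> [S,S,I] (invalidations this op: 0; running total: 0)
Op 4: C0 write [C0 write: invalidate ['C1=S'] -> C0=M] -> [M,I,I] (invalidations this op: 1; running total: 1)
Op 5: C0 read [C0 read: already in M, no change] -> [M,I,I] (invalidations this op: 0; running total: 1)
Op 6: C1 write [C1 write: invalidate ['C0=M'] -> C1=M] -> [I,M,I] (invalidations this op: 1; running total: 2)
Op 7: C0 write [C0 write: invalidate ['C1=M'] -> C0=M] -> [M,I,I] (invalidations this op: 1; running total: 3)
Op 8: C1 read [C1 read from I: others=['C0=M'] -> C1=S, others downsized to S] -> [S,S,I] (invalidations this op: 0; running total: 3)
Op 9: C1 read [C1 read: already in S, no change] -> [S,S,I] (invalidations this op: 0; running total: 3)

Answer: 3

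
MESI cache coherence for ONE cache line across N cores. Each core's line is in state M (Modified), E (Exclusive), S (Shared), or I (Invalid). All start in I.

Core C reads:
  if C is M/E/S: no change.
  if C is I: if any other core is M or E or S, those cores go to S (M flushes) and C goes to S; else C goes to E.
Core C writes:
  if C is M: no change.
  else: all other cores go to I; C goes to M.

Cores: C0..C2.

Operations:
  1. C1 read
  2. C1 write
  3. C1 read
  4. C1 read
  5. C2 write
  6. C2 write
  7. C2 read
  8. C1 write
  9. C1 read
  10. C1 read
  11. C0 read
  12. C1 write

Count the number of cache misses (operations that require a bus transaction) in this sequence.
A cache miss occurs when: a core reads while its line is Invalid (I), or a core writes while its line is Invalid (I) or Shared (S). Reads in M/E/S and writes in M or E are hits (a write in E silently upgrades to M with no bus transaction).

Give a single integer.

Op 1: C1 read [C1 read from I: no other sharers -> C1=E (exclusive)] -> [I,E,I] [MISS #1: read from I]
Op 2: C1 write [C1 write: invalidate none -> C1=M] -> [I,M,I] [hit: write from E is a silent E->M upgrade, no bus transaction]
Op 3: C1 read [C1 read: already in M, no change] -> [I,M,I] [hit: read from M]
Op 4: C1 read [C1 read: already in M, no change] -> [I,M,I] [hit: read from M]
Op 5: C2 write [C2 write: invalidate ['C1=M'] -> C2=M] -> [I,I,M] [MISS #2: write from I]
Op 6: C2 write [C2 write: already M (modified), no change] -> [I,I,M] [hit: write from M]
Op 7: C2 read [C2 read: already in M, no change] -> [I,I,M] [hit: read from M]
Op 8: C1 write [C1 write: invalidate ['C2=M'] -> C1=M] -> [I,M,I] [MISS #3: write from I]
Op 9: C1 read [C1 read: already in M, no change] -> [I,M,I] [hit: read from M]
Op 10: C1 read [C1 read: already in M, no change] -> [I,M,I] [hit: read from M]
Op 11: C0 read [C0 read from I: others=['C1=M'] -> C0=S, others downsized to S] -> [S,S,I] [MISS #4: read from I]
Op 12: C1 write [C1 write: invalidate ['C0=S'] -> C1=M] -> [I,M,I] [MISS #5: write from S]

Answer: 5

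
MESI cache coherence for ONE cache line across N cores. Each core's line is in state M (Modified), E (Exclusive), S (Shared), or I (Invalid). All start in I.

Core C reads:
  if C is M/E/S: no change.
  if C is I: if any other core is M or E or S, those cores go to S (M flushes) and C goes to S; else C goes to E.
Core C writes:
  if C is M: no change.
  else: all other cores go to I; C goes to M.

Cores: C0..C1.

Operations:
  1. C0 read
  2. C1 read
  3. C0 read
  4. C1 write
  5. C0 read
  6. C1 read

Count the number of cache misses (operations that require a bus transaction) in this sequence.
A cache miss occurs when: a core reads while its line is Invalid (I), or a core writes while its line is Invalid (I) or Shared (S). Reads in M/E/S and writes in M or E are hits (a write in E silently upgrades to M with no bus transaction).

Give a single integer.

Answer: 4

Derivation:
Op 1: C0 read [C0 read from I: no other sharers -> C0=E (exclusive)] -> [E,I] [MISS #1: read from I]
Op 2: C1 read [C1 read from I: others=['C0=E'] -> C1=S, others downsized to S] -> [S,S] [MISS #2: read from I]
Op 3: C0 read [C0 read: already in S, no change] -> [S,S] [hit: read from S]
Op 4: C1 write [C1 write: invalidate ['C0=S'] -> C1=M] -> [I,M] [MISS #3: write from S]
Op 5: C0 read [C0 read from I: others=['C1=M'] -> C0=S, others downsized to S] -> [S,S] [MISS #4: read from I]
Op 6: C1 read [C1 read: already in S, no change] -> [S,S] [hit: read from S]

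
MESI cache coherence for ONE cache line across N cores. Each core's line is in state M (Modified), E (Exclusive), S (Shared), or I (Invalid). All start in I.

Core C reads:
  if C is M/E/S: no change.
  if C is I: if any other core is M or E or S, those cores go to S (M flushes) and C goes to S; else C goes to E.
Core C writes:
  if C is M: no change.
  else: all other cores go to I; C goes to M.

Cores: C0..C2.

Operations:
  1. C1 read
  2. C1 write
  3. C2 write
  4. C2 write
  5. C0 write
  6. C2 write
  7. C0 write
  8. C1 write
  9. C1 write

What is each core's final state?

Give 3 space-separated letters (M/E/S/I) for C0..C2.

Answer: I M I

Derivation:
Op 1: C1 read [C1 read from I: no other sharers -> C1=E (exclusive)] -> [I,E,I]
Op 2: C1 write [C1 write: invalidate none -> C1=M] -> [I,M,I]
Op 3: C2 write [C2 write: invalidate ['C1=M'] -> C2=M] -> [I,I,M]
Op 4: C2 write [C2 write: already M (modified), no change] -> [I,I,M]
Op 5: C0 write [C0 write: invalidate ['C2=M'] -> C0=M] -> [M,I,I]
Op 6: C2 write [C2 write: invalidate ['C0=M'] -> C2=M] -> [I,I,M]
Op 7: C0 write [C0 write: invalidate ['C2=M'] -> C0=M] -> [M,I,I]
Op 8: C1 write [C1 write: invalidate ['C0=M'] -> C1=M] -> [I,M,I]
Op 9: C1 write [C1 write: already M (modified), no change] -> [I,M,I]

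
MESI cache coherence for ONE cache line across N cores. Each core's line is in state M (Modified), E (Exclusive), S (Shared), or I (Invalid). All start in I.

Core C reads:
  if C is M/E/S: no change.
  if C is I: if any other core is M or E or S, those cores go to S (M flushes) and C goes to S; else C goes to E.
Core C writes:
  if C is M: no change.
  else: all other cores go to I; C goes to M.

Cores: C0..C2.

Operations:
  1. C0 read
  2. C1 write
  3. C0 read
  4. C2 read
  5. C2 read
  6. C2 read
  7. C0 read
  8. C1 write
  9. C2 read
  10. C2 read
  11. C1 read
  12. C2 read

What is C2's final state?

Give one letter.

Op 1: C0 read [C0 read from I: no other sharers -> C0=E (exclusive)] -> [E,I,I]
Op 2: C1 write [C1 write: invalidate ['C0=E'] -> C1=M] -> [I,M,I]
Op 3: C0 read [C0 read from I: others=['C1=M'] -> C0=S, others downsized to S] -> [S,S,I]
Op 4: C2 read [C2 read from I: others=['C0=S', 'C1=S'] -> C2=S, others downsized to S] -> [S,S,S]
Op 5: C2 read [C2 read: already in S, no change] -> [S,S,S]
Op 6: C2 read [C2 read: already in S, no change] -> [S,S,S]
Op 7: C0 read [C0 read: already in S, no change] -> [S,S,S]
Op 8: C1 write [C1 write: invalidate ['C0=S', 'C2=S'] -> C1=M] -> [I,M,I]
Op 9: C2 read [C2 read from I: others=['C1=M'] -> C2=S, others downsized to S] -> [I,S,S]
Op 10: C2 read [C2 read: already in S, no change] -> [I,S,S]
Op 11: C1 read [C1 read: already in S, no change] -> [I,S,S]
Op 12: C2 read [C2 read: already in S, no change] -> [I,S,S]

Answer: S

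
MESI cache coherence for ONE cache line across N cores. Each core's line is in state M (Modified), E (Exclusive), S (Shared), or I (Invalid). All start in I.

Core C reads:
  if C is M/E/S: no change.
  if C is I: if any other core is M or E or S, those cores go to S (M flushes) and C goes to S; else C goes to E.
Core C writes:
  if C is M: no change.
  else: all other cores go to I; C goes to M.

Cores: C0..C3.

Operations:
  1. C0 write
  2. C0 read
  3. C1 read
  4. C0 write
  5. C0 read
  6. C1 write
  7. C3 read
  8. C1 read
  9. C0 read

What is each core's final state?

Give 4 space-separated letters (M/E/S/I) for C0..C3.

Answer: S S I S

Derivation:
Op 1: C0 write [C0 write: invalidate none -> C0=M] -> [M,I,I,I]
Op 2: C0 read [C0 read: already in M, no change] -> [M,I,I,I]
Op 3: C1 read [C1 read from I: others=['C0=M'] -> C1=S, others downsized to S] -> [S,S,I,I]
Op 4: C0 write [C0 write: invalidate ['C1=S'] -> C0=M] -> [M,I,I,I]
Op 5: C0 read [C0 read: already in M, no change] -> [M,I,I,I]
Op 6: C1 write [C1 write: invalidate ['C0=M'] -> C1=M] -> [I,M,I,I]
Op 7: C3 read [C3 read from I: others=['C1=M'] -> C3=S, others downsized to S] -> [I,S,I,S]
Op 8: C1 read [C1 read: already in S, no change] -> [I,S,I,S]
Op 9: C0 read [C0 read from I: others=['C1=S', 'C3=S'] -> C0=S, others downsized to S] -> [S,S,I,S]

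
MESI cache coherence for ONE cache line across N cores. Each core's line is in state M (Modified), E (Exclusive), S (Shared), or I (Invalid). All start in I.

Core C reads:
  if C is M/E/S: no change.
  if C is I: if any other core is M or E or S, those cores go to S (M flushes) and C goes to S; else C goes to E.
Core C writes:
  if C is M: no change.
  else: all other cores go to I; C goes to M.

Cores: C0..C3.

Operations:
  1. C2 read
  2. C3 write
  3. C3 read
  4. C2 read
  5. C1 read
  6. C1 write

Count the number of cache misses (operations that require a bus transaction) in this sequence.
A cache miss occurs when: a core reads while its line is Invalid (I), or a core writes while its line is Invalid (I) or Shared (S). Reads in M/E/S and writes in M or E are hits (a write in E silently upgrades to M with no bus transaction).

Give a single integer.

Answer: 5

Derivation:
Op 1: C2 read [C2 read from I: no other sharers -> C2=E (exclusive)] -> [I,I,E,I] [MISS #1: read from I]
Op 2: C3 write [C3 write: invalidate ['C2=E'] -> C3=M] -> [I,I,I,M] [MISS #2: write from I]
Op 3: C3 read [C3 read: already in M, no change] -> [I,I,I,M] [hit: read from M]
Op 4: C2 read [C2 read from I: others=['C3=M'] -> C2=S, others downsized to S] -> [I,I,S,S] [MISS #3: read from I]
Op 5: C1 read [C1 read from I: others=['C2=S', 'C3=S'] -> C1=S, others downsized to S] -> [I,S,S,S] [MISS #4: read from I]
Op 6: C1 write [C1 write: invalidate ['C2=S', 'C3=S'] -> C1=M] -> [I,M,I,I] [MISS #5: write from S]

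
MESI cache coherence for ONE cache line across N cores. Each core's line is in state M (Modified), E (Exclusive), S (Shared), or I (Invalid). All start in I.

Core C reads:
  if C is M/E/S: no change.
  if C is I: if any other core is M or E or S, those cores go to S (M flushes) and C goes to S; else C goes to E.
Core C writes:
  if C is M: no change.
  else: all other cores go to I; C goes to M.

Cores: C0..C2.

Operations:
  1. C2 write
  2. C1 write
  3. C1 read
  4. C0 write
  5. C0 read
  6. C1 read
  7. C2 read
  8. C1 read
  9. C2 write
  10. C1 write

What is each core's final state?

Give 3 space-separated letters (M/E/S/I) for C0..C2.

Answer: I M I

Derivation:
Op 1: C2 write [C2 write: invalidate none -> C2=M] -> [I,I,M]
Op 2: C1 write [C1 write: invalidate ['C2=M'] -> C1=M] -> [I,M,I]
Op 3: C1 read [C1 read: already in M, no change] -> [I,M,I]
Op 4: C0 write [C0 write: invalidate ['C1=M'] -> C0=M] -> [M,I,I]
Op 5: C0 read [C0 read: already in M, no change] -> [M,I,I]
Op 6: C1 read [C1 read from I: others=['C0=M'] -> C1=S, others downsized to S] -> [S,S,I]
Op 7: C2 read [C2 read from I: others=['C0=S', 'C1=S'] -> C2=S, others downsized to S] -> [S,S,S]
Op 8: C1 read [C1 read: already in S, no change] -> [S,S,S]
Op 9: C2 write [C2 write: invalidate ['C0=S', 'C1=S'] -> C2=M] -> [I,I,M]
Op 10: C1 write [C1 write: invalidate ['C2=M'] -> C1=M] -> [I,M,I]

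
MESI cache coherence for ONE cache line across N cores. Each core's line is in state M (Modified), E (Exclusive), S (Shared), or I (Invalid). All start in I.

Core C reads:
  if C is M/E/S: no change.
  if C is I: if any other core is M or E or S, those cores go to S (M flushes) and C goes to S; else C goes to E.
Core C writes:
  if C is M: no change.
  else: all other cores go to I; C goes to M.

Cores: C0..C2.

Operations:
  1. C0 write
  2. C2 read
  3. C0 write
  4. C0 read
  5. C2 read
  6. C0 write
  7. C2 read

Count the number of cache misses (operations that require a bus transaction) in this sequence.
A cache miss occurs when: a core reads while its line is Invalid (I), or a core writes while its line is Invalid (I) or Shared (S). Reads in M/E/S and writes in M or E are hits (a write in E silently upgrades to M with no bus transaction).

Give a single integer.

Op 1: C0 write [C0 write: invalidate none -> C0=M] -> [M,I,I] [MISS #1: write from I]
Op 2: C2 read [C2 read from I: others=['C0=M'] -> C2=S, others downsized to S] -> [S,I,S] [MISS #2: read from I]
Op 3: C0 write [C0 write: invalidate ['C2=S'] -> C0=M] -> [M,I,I] [MISS #3: write from S]
Op 4: C0 read [C0 read: already in M, no change] -> [M,I,I] [hit: read from M]
Op 5: C2 read [C2 read from I: others=['C0=M'] -> C2=S, others downsized to S] -> [S,I,S] [MISS #4: read from I]
Op 6: C0 write [C0 write: invalidate ['C2=S'] -> C0=M] -> [M,I,I] [MISS #5: write from S]
Op 7: C2 read [C2 read from I: others=['C0=M'] -> C2=S, others downsized to S] -> [S,I,S] [MISS #6: read from I]

Answer: 6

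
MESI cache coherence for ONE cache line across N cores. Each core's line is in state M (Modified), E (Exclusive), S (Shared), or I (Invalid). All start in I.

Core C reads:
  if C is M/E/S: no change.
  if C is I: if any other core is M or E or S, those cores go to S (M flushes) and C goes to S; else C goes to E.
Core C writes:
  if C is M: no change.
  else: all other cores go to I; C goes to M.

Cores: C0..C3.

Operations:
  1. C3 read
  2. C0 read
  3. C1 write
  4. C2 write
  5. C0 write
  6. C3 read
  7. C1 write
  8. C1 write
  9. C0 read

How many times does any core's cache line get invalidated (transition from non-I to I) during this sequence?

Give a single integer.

Op 1: C3 read [C3 read from I: no other sharers -> C3=E (exclusive)] -> [I,I,I,E] (invalidations this op: 0; running total: 0)
Op 2: C0 read [C0 read from I: others=['C3=E'] -> C0=S, others downsized to S] -> [S,I,I,S] (invalidations this op: 0; running total: 0)
Op 3: C1 write [C1 write: invalidate ['C0=S', 'C3=S'] -> C1=M] -> [I,M,I,I] (invalidations this op: 2; running total: 2)
Op 4: C2 write [C2 write: invalidate ['C1=M'] -> C2=M] -> [I,I,M,I] (invalidations this op: 1; running total: 3)
Op 5: C0 write [C0 write: invalidate ['C2=M'] -> C0=M] -> [M,I,I,I] (invalidations this op: 1; running total: 4)
Op 6: C3 read [C3 read from I: others=['C0=M'] -> C3=S, others downsized to S] -> [S,I,I,S] (invalidations this op: 0; running total: 4)
Op 7: C1 write [C1 write: invalidate ['C0=S', 'C3=S'] -> C1=M] -> [I,M,I,I] (invalidations this op: 2; running total: 6)
Op 8: C1 write [C1 write: already M (modified), no change] -> [I,M,I,I] (invalidations this op: 0; running total: 6)
Op 9: C0 read [C0 read from I: others=['C1=M'] -> C0=S, others downsized to S] -> [S,S,I,I] (invalidations this op: 0; running total: 6)

Answer: 6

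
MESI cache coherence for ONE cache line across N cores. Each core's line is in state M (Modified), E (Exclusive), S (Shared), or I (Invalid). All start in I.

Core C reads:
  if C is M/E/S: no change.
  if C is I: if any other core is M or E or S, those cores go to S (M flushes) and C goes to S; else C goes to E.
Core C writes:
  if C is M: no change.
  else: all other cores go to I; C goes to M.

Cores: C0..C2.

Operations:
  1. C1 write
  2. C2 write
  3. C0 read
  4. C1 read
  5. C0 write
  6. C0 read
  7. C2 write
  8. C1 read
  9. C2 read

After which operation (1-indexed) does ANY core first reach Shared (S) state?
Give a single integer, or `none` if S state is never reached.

Op 1: C1 write [C1 write: invalidate none -> C1=M] -> [I,M,I]
Op 2: C2 write [C2 write: invalidate ['C1=M'] -> C2=M] -> [I,I,M]
Op 3: C0 read [C0 read from I: others=['C2=M'] -> C0=S, others downsized to S] -> [S,I,S]
  -> First S state at op 3; remaining ops need not be traced.

Answer: 3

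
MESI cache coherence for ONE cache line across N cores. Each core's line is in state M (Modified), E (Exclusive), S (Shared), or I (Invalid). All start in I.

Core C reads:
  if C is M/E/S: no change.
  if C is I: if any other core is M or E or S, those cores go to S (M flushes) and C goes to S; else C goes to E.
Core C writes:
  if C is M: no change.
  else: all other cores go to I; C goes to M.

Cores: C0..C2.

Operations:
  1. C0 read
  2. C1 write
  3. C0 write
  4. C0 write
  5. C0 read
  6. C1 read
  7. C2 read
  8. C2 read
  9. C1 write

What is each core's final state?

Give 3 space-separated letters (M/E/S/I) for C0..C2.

Op 1: C0 read [C0 read from I: no other sharers -> C0=E (exclusive)] -> [E,I,I]
Op 2: C1 write [C1 write: invalidate ['C0=E'] -> C1=M] -> [I,M,I]
Op 3: C0 write [C0 write: invalidate ['C1=M'] -> C0=M] -> [M,I,I]
Op 4: C0 write [C0 write: already M (modified), no change] -> [M,I,I]
Op 5: C0 read [C0 read: already in M, no change] -> [M,I,I]
Op 6: C1 read [C1 read from I: others=['C0=M'] -> C1=S, others downsized to S] -> [S,S,I]
Op 7: C2 read [C2 read from I: others=['C0=S', 'C1=S'] -> C2=S, others downsized to S] -> [S,S,S]
Op 8: C2 read [C2 read: already in S, no change] -> [S,S,S]
Op 9: C1 write [C1 write: invalidate ['C0=S', 'C2=S'] -> C1=M] -> [I,M,I]

Answer: I M I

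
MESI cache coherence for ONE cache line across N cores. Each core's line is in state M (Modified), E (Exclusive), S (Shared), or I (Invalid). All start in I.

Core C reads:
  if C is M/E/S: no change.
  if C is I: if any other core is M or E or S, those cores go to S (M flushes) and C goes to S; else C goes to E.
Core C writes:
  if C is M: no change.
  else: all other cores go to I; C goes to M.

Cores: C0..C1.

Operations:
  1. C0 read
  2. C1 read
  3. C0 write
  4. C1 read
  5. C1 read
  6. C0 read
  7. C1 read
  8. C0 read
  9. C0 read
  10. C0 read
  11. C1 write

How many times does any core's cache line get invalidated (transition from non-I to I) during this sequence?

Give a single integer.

Op 1: C0 read [C0 read from I: no other sharers -> C0=E (exclusive)] -> [E,I] (invalidations this op: 0; running total: 0)
Op 2: C1 read [C1 read from I: others=['C0=E'] -> C1=S, others downsized to S] -> [S,S] (invalidations this op: 0; running total: 0)
Op 3: C0 write [C0 write: invalidate ['C1=S'] -> C0=M] -> [M,I] (invalidations this op: 1; running total: 1)
Op 4: C1 read [C1 read from I: others=['C0=M'] -> C1=S, others downsized to S] -> [S,S] (invalidations this op: 0; running total: 1)
Op 5: C1 read [C1 read: already in S, no change] -> [S,S] (invalidations this op: 0; running total: 1)
Op 6: C0 read [C0 read: already in S, no change] -> [S,S] (invalidations this op: 0; running total: 1)
Op 7: C1 read [C1 read: already in S, no change] -> [S,S] (invalidations this op: 0; running total: 1)
Op 8: C0 read [C0 read: already in S, no change] -> [S,S] (invalidations this op: 0; running total: 1)
Op 9: C0 read [C0 read: already in S, no change] -> [S,S] (invalidations this op: 0; running total: 1)
Op 10: C0 read [C0 read: already in S, no change] -> [S,S] (invalidations this op: 0; running total: 1)
Op 11: C1 write [C1 write: invalidate ['C0=S'] -> C1=M] -> [I,M] (invalidations this op: 1; running total: 2)

Answer: 2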